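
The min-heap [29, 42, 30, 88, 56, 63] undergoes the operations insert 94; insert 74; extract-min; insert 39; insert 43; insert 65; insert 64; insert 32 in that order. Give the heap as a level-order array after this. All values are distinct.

insert 94:
  append 94 at index 6 → [29, 42, 30, 88, 56, 63, 94] (no swap needed)
insert 74:
  append 74 at index 7 → [29, 42, 30, 88, 56, 63, 94, 74]
  74 < parent 88 at index 3, swap → [29, 42, 30, 74, 56, 63, 94, 88]
extract-min → returns 29:
  remove root 29; move last element 88 to root → [88, 42, 30, 74, 56, 63, 94]
  88 vs smaller child 30 at index 2, swap → [30, 42, 88, 74, 56, 63, 94]
  88 vs smaller child 63 at index 5, swap → [30, 42, 63, 74, 56, 88, 94]
insert 39:
  append 39 at index 7 → [30, 42, 63, 74, 56, 88, 94, 39]
  39 < parent 74 at index 3, swap → [30, 42, 63, 39, 56, 88, 94, 74]
  39 < parent 42 at index 1, swap → [30, 39, 63, 42, 56, 88, 94, 74]
insert 43:
  append 43 at index 8 → [30, 39, 63, 42, 56, 88, 94, 74, 43] (no swap needed)
insert 65:
  append 65 at index 9 → [30, 39, 63, 42, 56, 88, 94, 74, 43, 65] (no swap needed)
insert 64:
  append 64 at index 10 → [30, 39, 63, 42, 56, 88, 94, 74, 43, 65, 64] (no swap needed)
insert 32:
  append 32 at index 11 → [30, 39, 63, 42, 56, 88, 94, 74, 43, 65, 64, 32]
  32 < parent 88 at index 5, swap → [30, 39, 63, 42, 56, 32, 94, 74, 43, 65, 64, 88]
  32 < parent 63 at index 2, swap → [30, 39, 32, 42, 56, 63, 94, 74, 43, 65, 64, 88]

[30, 39, 32, 42, 56, 63, 94, 74, 43, 65, 64, 88]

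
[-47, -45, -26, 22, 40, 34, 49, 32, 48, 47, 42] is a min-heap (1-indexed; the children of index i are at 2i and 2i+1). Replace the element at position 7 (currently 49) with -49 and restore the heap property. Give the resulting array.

set index 7 from 49 to -49 → [-47, -45, -26, 22, 40, 34, -49, 32, 48, 47, 42]
-49 < parent -26 at index 3, swap → [-47, -45, -49, 22, 40, 34, -26, 32, 48, 47, 42]
-49 < parent -47 at index 1, swap → [-49, -45, -47, 22, 40, 34, -26, 32, 48, 47, 42]

[-49, -45, -47, 22, 40, 34, -26, 32, 48, 47, 42]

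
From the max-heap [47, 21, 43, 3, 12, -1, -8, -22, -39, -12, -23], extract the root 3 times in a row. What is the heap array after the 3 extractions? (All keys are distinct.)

[12, 3, -1, -22, -12, -23, -8, -39]

extract-max #1 returns 47:
  remove root 47; move last element -23 to root → [-23, 21, 43, 3, 12, -1, -8, -22, -39, -12]
  -23 vs larger child 43 at index 2, swap → [43, 21, -23, 3, 12, -1, -8, -22, -39, -12]
  -23 vs larger child -1 at index 5, swap → [43, 21, -1, 3, 12, -23, -8, -22, -39, -12]
extract-max #2 returns 43:
  remove root 43; move last element -12 to root → [-12, 21, -1, 3, 12, -23, -8, -22, -39]
  -12 vs larger child 21 at index 1, swap → [21, -12, -1, 3, 12, -23, -8, -22, -39]
  -12 vs larger child 12 at index 4, swap → [21, 12, -1, 3, -12, -23, -8, -22, -39]
extract-max #3 returns 21:
  remove root 21; move last element -39 to root → [-39, 12, -1, 3, -12, -23, -8, -22]
  -39 vs larger child 12 at index 1, swap → [12, -39, -1, 3, -12, -23, -8, -22]
  -39 vs larger child 3 at index 3, swap → [12, 3, -1, -39, -12, -23, -8, -22]
  -39 vs only child -22 at index 7, swap → [12, 3, -1, -22, -12, -23, -8, -39]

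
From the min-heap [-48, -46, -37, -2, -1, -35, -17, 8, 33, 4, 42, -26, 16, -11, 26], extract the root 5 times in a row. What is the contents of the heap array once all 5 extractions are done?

extract-min #1 returns -48:
  remove root -48; move last element 26 to root → [26, -46, -37, -2, -1, -35, -17, 8, 33, 4, 42, -26, 16, -11]
  26 vs smaller child -46 at index 1, swap → [-46, 26, -37, -2, -1, -35, -17, 8, 33, 4, 42, -26, 16, -11]
  26 vs smaller child -2 at index 3, swap → [-46, -2, -37, 26, -1, -35, -17, 8, 33, 4, 42, -26, 16, -11]
  26 vs smaller child 8 at index 7, swap → [-46, -2, -37, 8, -1, -35, -17, 26, 33, 4, 42, -26, 16, -11]
extract-min #2 returns -46:
  remove root -46; move last element -11 to root → [-11, -2, -37, 8, -1, -35, -17, 26, 33, 4, 42, -26, 16]
  -11 vs smaller child -37 at index 2, swap → [-37, -2, -11, 8, -1, -35, -17, 26, 33, 4, 42, -26, 16]
  -11 vs smaller child -35 at index 5, swap → [-37, -2, -35, 8, -1, -11, -17, 26, 33, 4, 42, -26, 16]
  -11 vs smaller child -26 at index 11, swap → [-37, -2, -35, 8, -1, -26, -17, 26, 33, 4, 42, -11, 16]
extract-min #3 returns -37:
  remove root -37; move last element 16 to root → [16, -2, -35, 8, -1, -26, -17, 26, 33, 4, 42, -11]
  16 vs smaller child -35 at index 2, swap → [-35, -2, 16, 8, -1, -26, -17, 26, 33, 4, 42, -11]
  16 vs smaller child -26 at index 5, swap → [-35, -2, -26, 8, -1, 16, -17, 26, 33, 4, 42, -11]
  16 vs only child -11 at index 11, swap → [-35, -2, -26, 8, -1, -11, -17, 26, 33, 4, 42, 16]
extract-min #4 returns -35:
  remove root -35; move last element 16 to root → [16, -2, -26, 8, -1, -11, -17, 26, 33, 4, 42]
  16 vs smaller child -26 at index 2, swap → [-26, -2, 16, 8, -1, -11, -17, 26, 33, 4, 42]
  16 vs smaller child -17 at index 6, swap → [-26, -2, -17, 8, -1, -11, 16, 26, 33, 4, 42]
extract-min #5 returns -26:
  remove root -26; move last element 42 to root → [42, -2, -17, 8, -1, -11, 16, 26, 33, 4]
  42 vs smaller child -17 at index 2, swap → [-17, -2, 42, 8, -1, -11, 16, 26, 33, 4]
  42 vs smaller child -11 at index 5, swap → [-17, -2, -11, 8, -1, 42, 16, 26, 33, 4]

[-17, -2, -11, 8, -1, 42, 16, 26, 33, 4]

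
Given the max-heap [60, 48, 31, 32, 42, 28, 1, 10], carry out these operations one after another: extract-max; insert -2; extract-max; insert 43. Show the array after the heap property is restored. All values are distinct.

extract-max → returns 60:
  remove root 60; move last element 10 to root → [10, 48, 31, 32, 42, 28, 1]
  10 vs larger child 48 at index 1, swap → [48, 10, 31, 32, 42, 28, 1]
  10 vs larger child 42 at index 4, swap → [48, 42, 31, 32, 10, 28, 1]
insert -2:
  append -2 at index 7 → [48, 42, 31, 32, 10, 28, 1, -2] (no swap needed)
extract-max → returns 48:
  remove root 48; move last element -2 to root → [-2, 42, 31, 32, 10, 28, 1]
  -2 vs larger child 42 at index 1, swap → [42, -2, 31, 32, 10, 28, 1]
  -2 vs larger child 32 at index 3, swap → [42, 32, 31, -2, 10, 28, 1]
insert 43:
  append 43 at index 7 → [42, 32, 31, -2, 10, 28, 1, 43]
  43 > parent -2 at index 3, swap → [42, 32, 31, 43, 10, 28, 1, -2]
  43 > parent 32 at index 1, swap → [42, 43, 31, 32, 10, 28, 1, -2]
  43 > parent 42 at index 0, swap → [43, 42, 31, 32, 10, 28, 1, -2]

[43, 42, 31, 32, 10, 28, 1, -2]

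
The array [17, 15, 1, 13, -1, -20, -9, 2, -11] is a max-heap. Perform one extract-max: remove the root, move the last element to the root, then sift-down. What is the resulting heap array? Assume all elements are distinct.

[15, 13, 1, 2, -1, -20, -9, -11]

remove root 17; move last element -11 to root → [-11, 15, 1, 13, -1, -20, -9, 2]
-11 vs larger child 15 at index 1, swap → [15, -11, 1, 13, -1, -20, -9, 2]
-11 vs larger child 13 at index 3, swap → [15, 13, 1, -11, -1, -20, -9, 2]
-11 vs only child 2 at index 7, swap → [15, 13, 1, 2, -1, -20, -9, -11]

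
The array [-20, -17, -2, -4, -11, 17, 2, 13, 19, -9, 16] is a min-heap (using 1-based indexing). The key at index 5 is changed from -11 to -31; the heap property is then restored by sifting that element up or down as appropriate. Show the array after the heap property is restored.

set index 5 from -11 to -31 → [-20, -17, -2, -4, -31, 17, 2, 13, 19, -9, 16]
-31 < parent -17 at index 2, swap → [-20, -31, -2, -4, -17, 17, 2, 13, 19, -9, 16]
-31 < parent -20 at index 1, swap → [-31, -20, -2, -4, -17, 17, 2, 13, 19, -9, 16]

[-31, -20, -2, -4, -17, 17, 2, 13, 19, -9, 16]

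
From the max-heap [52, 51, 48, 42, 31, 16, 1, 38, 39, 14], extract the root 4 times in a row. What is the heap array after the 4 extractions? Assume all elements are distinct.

extract-max #1 returns 52:
  remove root 52; move last element 14 to root → [14, 51, 48, 42, 31, 16, 1, 38, 39]
  14 vs larger child 51 at index 1, swap → [51, 14, 48, 42, 31, 16, 1, 38, 39]
  14 vs larger child 42 at index 3, swap → [51, 42, 48, 14, 31, 16, 1, 38, 39]
  14 vs larger child 39 at index 8, swap → [51, 42, 48, 39, 31, 16, 1, 38, 14]
extract-max #2 returns 51:
  remove root 51; move last element 14 to root → [14, 42, 48, 39, 31, 16, 1, 38]
  14 vs larger child 48 at index 2, swap → [48, 42, 14, 39, 31, 16, 1, 38]
  14 vs larger child 16 at index 5, swap → [48, 42, 16, 39, 31, 14, 1, 38]
extract-max #3 returns 48:
  remove root 48; move last element 38 to root → [38, 42, 16, 39, 31, 14, 1]
  38 vs larger child 42 at index 1, swap → [42, 38, 16, 39, 31, 14, 1]
  38 vs larger child 39 at index 3, swap → [42, 39, 16, 38, 31, 14, 1]
extract-max #4 returns 42:
  remove root 42; move last element 1 to root → [1, 39, 16, 38, 31, 14]
  1 vs larger child 39 at index 1, swap → [39, 1, 16, 38, 31, 14]
  1 vs larger child 38 at index 3, swap → [39, 38, 16, 1, 31, 14]

[39, 38, 16, 1, 31, 14]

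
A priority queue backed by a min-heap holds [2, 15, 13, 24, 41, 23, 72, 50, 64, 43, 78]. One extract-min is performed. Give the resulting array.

[13, 15, 23, 24, 41, 78, 72, 50, 64, 43]

remove root 2; move last element 78 to root → [78, 15, 13, 24, 41, 23, 72, 50, 64, 43]
78 vs smaller child 13 at index 2, swap → [13, 15, 78, 24, 41, 23, 72, 50, 64, 43]
78 vs smaller child 23 at index 5, swap → [13, 15, 23, 24, 41, 78, 72, 50, 64, 43]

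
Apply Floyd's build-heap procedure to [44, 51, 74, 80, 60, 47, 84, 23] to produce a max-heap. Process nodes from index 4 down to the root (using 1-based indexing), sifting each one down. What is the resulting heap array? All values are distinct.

[84, 80, 74, 51, 60, 47, 44, 23]

sift down from index 4: already satisfies heap property
sift down from index 3:
  74 vs larger child 84 at index 7, swap → [44, 51, 84, 80, 60, 47, 74, 23]
sift down from index 2:
  51 vs larger child 80 at index 4, swap → [44, 80, 84, 51, 60, 47, 74, 23]
sift down from index 1:
  44 vs larger child 84 at index 3, swap → [84, 80, 44, 51, 60, 47, 74, 23]
  44 vs larger child 74 at index 7, swap → [84, 80, 74, 51, 60, 47, 44, 23]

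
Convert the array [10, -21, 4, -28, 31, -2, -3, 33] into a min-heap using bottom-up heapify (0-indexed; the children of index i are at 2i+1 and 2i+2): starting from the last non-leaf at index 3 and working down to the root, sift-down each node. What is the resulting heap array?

sift down from index 3: already satisfies heap property
sift down from index 2:
  4 vs smaller child -3 at index 6, swap → [10, -21, -3, -28, 31, -2, 4, 33]
sift down from index 1:
  -21 vs smaller child -28 at index 3, swap → [10, -28, -3, -21, 31, -2, 4, 33]
sift down from index 0:
  10 vs smaller child -28 at index 1, swap → [-28, 10, -3, -21, 31, -2, 4, 33]
  10 vs smaller child -21 at index 3, swap → [-28, -21, -3, 10, 31, -2, 4, 33]

[-28, -21, -3, 10, 31, -2, 4, 33]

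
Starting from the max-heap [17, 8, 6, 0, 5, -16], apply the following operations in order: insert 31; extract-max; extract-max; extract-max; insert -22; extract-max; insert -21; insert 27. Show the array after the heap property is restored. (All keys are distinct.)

insert 31:
  append 31 at index 6 → [17, 8, 6, 0, 5, -16, 31]
  31 > parent 6 at index 2, swap → [17, 8, 31, 0, 5, -16, 6]
  31 > parent 17 at index 0, swap → [31, 8, 17, 0, 5, -16, 6]
extract-max → returns 31:
  remove root 31; move last element 6 to root → [6, 8, 17, 0, 5, -16]
  6 vs larger child 17 at index 2, swap → [17, 8, 6, 0, 5, -16]
extract-max → returns 17:
  remove root 17; move last element -16 to root → [-16, 8, 6, 0, 5]
  -16 vs larger child 8 at index 1, swap → [8, -16, 6, 0, 5]
  -16 vs larger child 5 at index 4, swap → [8, 5, 6, 0, -16]
extract-max → returns 8:
  remove root 8; move last element -16 to root → [-16, 5, 6, 0]
  -16 vs larger child 6 at index 2, swap → [6, 5, -16, 0]
insert -22:
  append -22 at index 4 → [6, 5, -16, 0, -22] (no swap needed)
extract-max → returns 6:
  remove root 6; move last element -22 to root → [-22, 5, -16, 0]
  -22 vs larger child 5 at index 1, swap → [5, -22, -16, 0]
  -22 vs only child 0 at index 3, swap → [5, 0, -16, -22]
insert -21:
  append -21 at index 4 → [5, 0, -16, -22, -21] (no swap needed)
insert 27:
  append 27 at index 5 → [5, 0, -16, -22, -21, 27]
  27 > parent -16 at index 2, swap → [5, 0, 27, -22, -21, -16]
  27 > parent 5 at index 0, swap → [27, 0, 5, -22, -21, -16]

[27, 0, 5, -22, -21, -16]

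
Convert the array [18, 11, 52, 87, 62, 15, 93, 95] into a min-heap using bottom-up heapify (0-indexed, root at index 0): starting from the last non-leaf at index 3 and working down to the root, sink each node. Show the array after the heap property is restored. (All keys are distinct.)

[11, 18, 15, 87, 62, 52, 93, 95]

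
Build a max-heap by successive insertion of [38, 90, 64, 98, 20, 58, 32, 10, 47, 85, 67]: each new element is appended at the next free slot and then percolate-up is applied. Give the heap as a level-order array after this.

[98, 90, 64, 47, 85, 58, 32, 10, 38, 20, 67]

Insert 38:
  append 38 at index 0 → [38] (no swap needed)
Insert 90:
  append 90 at index 1 → [38, 90]
  90 > parent 38 at index 0, swap → [90, 38]
Insert 64:
  append 64 at index 2 → [90, 38, 64] (no swap needed)
Insert 98:
  append 98 at index 3 → [90, 38, 64, 98]
  98 > parent 38 at index 1, swap → [90, 98, 64, 38]
  98 > parent 90 at index 0, swap → [98, 90, 64, 38]
Insert 20:
  append 20 at index 4 → [98, 90, 64, 38, 20] (no swap needed)
Insert 58:
  append 58 at index 5 → [98, 90, 64, 38, 20, 58] (no swap needed)
Insert 32:
  append 32 at index 6 → [98, 90, 64, 38, 20, 58, 32] (no swap needed)
Insert 10:
  append 10 at index 7 → [98, 90, 64, 38, 20, 58, 32, 10] (no swap needed)
Insert 47:
  append 47 at index 8 → [98, 90, 64, 38, 20, 58, 32, 10, 47]
  47 > parent 38 at index 3, swap → [98, 90, 64, 47, 20, 58, 32, 10, 38]
Insert 85:
  append 85 at index 9 → [98, 90, 64, 47, 20, 58, 32, 10, 38, 85]
  85 > parent 20 at index 4, swap → [98, 90, 64, 47, 85, 58, 32, 10, 38, 20]
Insert 67:
  append 67 at index 10 → [98, 90, 64, 47, 85, 58, 32, 10, 38, 20, 67] (no swap needed)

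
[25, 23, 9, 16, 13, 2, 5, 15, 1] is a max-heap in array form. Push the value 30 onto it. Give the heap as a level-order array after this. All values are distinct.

[30, 25, 9, 16, 23, 2, 5, 15, 1, 13]

append 30 at index 9 → [25, 23, 9, 16, 13, 2, 5, 15, 1, 30]
30 > parent 13 at index 4, swap → [25, 23, 9, 16, 30, 2, 5, 15, 1, 13]
30 > parent 23 at index 1, swap → [25, 30, 9, 16, 23, 2, 5, 15, 1, 13]
30 > parent 25 at index 0, swap → [30, 25, 9, 16, 23, 2, 5, 15, 1, 13]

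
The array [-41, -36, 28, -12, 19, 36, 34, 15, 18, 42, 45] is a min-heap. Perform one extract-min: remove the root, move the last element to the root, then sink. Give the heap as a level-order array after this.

[-36, -12, 28, 15, 19, 36, 34, 45, 18, 42]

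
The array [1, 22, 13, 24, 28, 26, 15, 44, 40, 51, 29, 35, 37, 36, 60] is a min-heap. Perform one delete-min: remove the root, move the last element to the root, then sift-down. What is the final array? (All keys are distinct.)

remove root 1; move last element 60 to root → [60, 22, 13, 24, 28, 26, 15, 44, 40, 51, 29, 35, 37, 36]
60 vs smaller child 13 at index 2, swap → [13, 22, 60, 24, 28, 26, 15, 44, 40, 51, 29, 35, 37, 36]
60 vs smaller child 15 at index 6, swap → [13, 22, 15, 24, 28, 26, 60, 44, 40, 51, 29, 35, 37, 36]
60 vs only child 36 at index 13, swap → [13, 22, 15, 24, 28, 26, 36, 44, 40, 51, 29, 35, 37, 60]

[13, 22, 15, 24, 28, 26, 36, 44, 40, 51, 29, 35, 37, 60]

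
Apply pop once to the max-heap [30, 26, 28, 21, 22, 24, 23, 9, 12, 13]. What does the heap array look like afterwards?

remove root 30; move last element 13 to root → [13, 26, 28, 21, 22, 24, 23, 9, 12]
13 vs larger child 28 at index 2, swap → [28, 26, 13, 21, 22, 24, 23, 9, 12]
13 vs larger child 24 at index 5, swap → [28, 26, 24, 21, 22, 13, 23, 9, 12]

[28, 26, 24, 21, 22, 13, 23, 9, 12]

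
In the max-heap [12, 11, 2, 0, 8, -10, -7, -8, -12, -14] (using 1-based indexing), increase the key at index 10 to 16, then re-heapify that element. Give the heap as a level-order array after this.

[16, 12, 2, 0, 11, -10, -7, -8, -12, 8]

set index 10 from -14 to 16 → [12, 11, 2, 0, 8, -10, -7, -8, -12, 16]
16 > parent 8 at index 5, swap → [12, 11, 2, 0, 16, -10, -7, -8, -12, 8]
16 > parent 11 at index 2, swap → [12, 16, 2, 0, 11, -10, -7, -8, -12, 8]
16 > parent 12 at index 1, swap → [16, 12, 2, 0, 11, -10, -7, -8, -12, 8]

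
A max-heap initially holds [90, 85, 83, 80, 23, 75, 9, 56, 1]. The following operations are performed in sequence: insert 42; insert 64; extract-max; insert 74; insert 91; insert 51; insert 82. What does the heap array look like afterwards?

insert 42:
  append 42 at index 9 → [90, 85, 83, 80, 23, 75, 9, 56, 1, 42]
  42 > parent 23 at index 4, swap → [90, 85, 83, 80, 42, 75, 9, 56, 1, 23]
insert 64:
  append 64 at index 10 → [90, 85, 83, 80, 42, 75, 9, 56, 1, 23, 64]
  64 > parent 42 at index 4, swap → [90, 85, 83, 80, 64, 75, 9, 56, 1, 23, 42]
extract-max → returns 90:
  remove root 90; move last element 42 to root → [42, 85, 83, 80, 64, 75, 9, 56, 1, 23]
  42 vs larger child 85 at index 1, swap → [85, 42, 83, 80, 64, 75, 9, 56, 1, 23]
  42 vs larger child 80 at index 3, swap → [85, 80, 83, 42, 64, 75, 9, 56, 1, 23]
  42 vs larger child 56 at index 7, swap → [85, 80, 83, 56, 64, 75, 9, 42, 1, 23]
insert 74:
  append 74 at index 10 → [85, 80, 83, 56, 64, 75, 9, 42, 1, 23, 74]
  74 > parent 64 at index 4, swap → [85, 80, 83, 56, 74, 75, 9, 42, 1, 23, 64]
insert 91:
  append 91 at index 11 → [85, 80, 83, 56, 74, 75, 9, 42, 1, 23, 64, 91]
  91 > parent 75 at index 5, swap → [85, 80, 83, 56, 74, 91, 9, 42, 1, 23, 64, 75]
  91 > parent 83 at index 2, swap → [85, 80, 91, 56, 74, 83, 9, 42, 1, 23, 64, 75]
  91 > parent 85 at index 0, swap → [91, 80, 85, 56, 74, 83, 9, 42, 1, 23, 64, 75]
insert 51:
  append 51 at index 12 → [91, 80, 85, 56, 74, 83, 9, 42, 1, 23, 64, 75, 51] (no swap needed)
insert 82:
  append 82 at index 13 → [91, 80, 85, 56, 74, 83, 9, 42, 1, 23, 64, 75, 51, 82]
  82 > parent 9 at index 6, swap → [91, 80, 85, 56, 74, 83, 82, 42, 1, 23, 64, 75, 51, 9]

[91, 80, 85, 56, 74, 83, 82, 42, 1, 23, 64, 75, 51, 9]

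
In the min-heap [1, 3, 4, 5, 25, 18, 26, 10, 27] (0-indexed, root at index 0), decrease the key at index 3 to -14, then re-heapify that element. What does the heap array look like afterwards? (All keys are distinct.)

[-14, 1, 4, 3, 25, 18, 26, 10, 27]

set index 3 from 5 to -14 → [1, 3, 4, -14, 25, 18, 26, 10, 27]
-14 < parent 3 at index 1, swap → [1, -14, 4, 3, 25, 18, 26, 10, 27]
-14 < parent 1 at index 0, swap → [-14, 1, 4, 3, 25, 18, 26, 10, 27]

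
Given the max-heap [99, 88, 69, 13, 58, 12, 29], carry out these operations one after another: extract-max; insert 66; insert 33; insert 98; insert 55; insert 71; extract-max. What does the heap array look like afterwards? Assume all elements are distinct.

extract-max → returns 99:
  remove root 99; move last element 29 to root → [29, 88, 69, 13, 58, 12]
  29 vs larger child 88 at index 1, swap → [88, 29, 69, 13, 58, 12]
  29 vs larger child 58 at index 4, swap → [88, 58, 69, 13, 29, 12]
insert 66:
  append 66 at index 6 → [88, 58, 69, 13, 29, 12, 66] (no swap needed)
insert 33:
  append 33 at index 7 → [88, 58, 69, 13, 29, 12, 66, 33]
  33 > parent 13 at index 3, swap → [88, 58, 69, 33, 29, 12, 66, 13]
insert 98:
  append 98 at index 8 → [88, 58, 69, 33, 29, 12, 66, 13, 98]
  98 > parent 33 at index 3, swap → [88, 58, 69, 98, 29, 12, 66, 13, 33]
  98 > parent 58 at index 1, swap → [88, 98, 69, 58, 29, 12, 66, 13, 33]
  98 > parent 88 at index 0, swap → [98, 88, 69, 58, 29, 12, 66, 13, 33]
insert 55:
  append 55 at index 9 → [98, 88, 69, 58, 29, 12, 66, 13, 33, 55]
  55 > parent 29 at index 4, swap → [98, 88, 69, 58, 55, 12, 66, 13, 33, 29]
insert 71:
  append 71 at index 10 → [98, 88, 69, 58, 55, 12, 66, 13, 33, 29, 71]
  71 > parent 55 at index 4, swap → [98, 88, 69, 58, 71, 12, 66, 13, 33, 29, 55]
extract-max → returns 98:
  remove root 98; move last element 55 to root → [55, 88, 69, 58, 71, 12, 66, 13, 33, 29]
  55 vs larger child 88 at index 1, swap → [88, 55, 69, 58, 71, 12, 66, 13, 33, 29]
  55 vs larger child 71 at index 4, swap → [88, 71, 69, 58, 55, 12, 66, 13, 33, 29]

[88, 71, 69, 58, 55, 12, 66, 13, 33, 29]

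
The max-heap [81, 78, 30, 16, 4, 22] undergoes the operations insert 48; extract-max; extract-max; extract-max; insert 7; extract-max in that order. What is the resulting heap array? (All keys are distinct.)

[22, 16, 7, 4]

insert 48:
  append 48 at index 6 → [81, 78, 30, 16, 4, 22, 48]
  48 > parent 30 at index 2, swap → [81, 78, 48, 16, 4, 22, 30]
extract-max → returns 81:
  remove root 81; move last element 30 to root → [30, 78, 48, 16, 4, 22]
  30 vs larger child 78 at index 1, swap → [78, 30, 48, 16, 4, 22]
extract-max → returns 78:
  remove root 78; move last element 22 to root → [22, 30, 48, 16, 4]
  22 vs larger child 48 at index 2, swap → [48, 30, 22, 16, 4]
extract-max → returns 48:
  remove root 48; move last element 4 to root → [4, 30, 22, 16]
  4 vs larger child 30 at index 1, swap → [30, 4, 22, 16]
  4 vs only child 16 at index 3, swap → [30, 16, 22, 4]
insert 7:
  append 7 at index 4 → [30, 16, 22, 4, 7] (no swap needed)
extract-max → returns 30:
  remove root 30; move last element 7 to root → [7, 16, 22, 4]
  7 vs larger child 22 at index 2, swap → [22, 16, 7, 4]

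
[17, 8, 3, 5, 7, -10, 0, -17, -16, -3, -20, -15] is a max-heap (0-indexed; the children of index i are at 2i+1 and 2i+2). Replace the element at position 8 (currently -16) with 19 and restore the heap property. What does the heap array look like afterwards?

set index 8 from -16 to 19 → [17, 8, 3, 5, 7, -10, 0, -17, 19, -3, -20, -15]
19 > parent 5 at index 3, swap → [17, 8, 3, 19, 7, -10, 0, -17, 5, -3, -20, -15]
19 > parent 8 at index 1, swap → [17, 19, 3, 8, 7, -10, 0, -17, 5, -3, -20, -15]
19 > parent 17 at index 0, swap → [19, 17, 3, 8, 7, -10, 0, -17, 5, -3, -20, -15]

[19, 17, 3, 8, 7, -10, 0, -17, 5, -3, -20, -15]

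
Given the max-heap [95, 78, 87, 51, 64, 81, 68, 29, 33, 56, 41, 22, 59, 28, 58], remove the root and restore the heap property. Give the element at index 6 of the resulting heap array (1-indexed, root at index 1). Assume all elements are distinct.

remove root 95; move last element 58 to root → [58, 78, 87, 51, 64, 81, 68, 29, 33, 56, 41, 22, 59, 28]
58 vs larger child 87 at index 3, swap → [87, 78, 58, 51, 64, 81, 68, 29, 33, 56, 41, 22, 59, 28]
58 vs larger child 81 at index 6, swap → [87, 78, 81, 51, 64, 58, 68, 29, 33, 56, 41, 22, 59, 28]
58 vs larger child 59 at index 13, swap → [87, 78, 81, 51, 64, 59, 68, 29, 33, 56, 41, 22, 58, 28]
resulting array: [87, 78, 81, 51, 64, 59, 68, 29, 33, 56, 41, 22, 58, 28]

59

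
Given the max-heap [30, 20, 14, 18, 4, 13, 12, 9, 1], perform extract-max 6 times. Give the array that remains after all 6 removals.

extract-max #1 returns 30:
  remove root 30; move last element 1 to root → [1, 20, 14, 18, 4, 13, 12, 9]
  1 vs larger child 20 at index 1, swap → [20, 1, 14, 18, 4, 13, 12, 9]
  1 vs larger child 18 at index 3, swap → [20, 18, 14, 1, 4, 13, 12, 9]
  1 vs only child 9 at index 7, swap → [20, 18, 14, 9, 4, 13, 12, 1]
extract-max #2 returns 20:
  remove root 20; move last element 1 to root → [1, 18, 14, 9, 4, 13, 12]
  1 vs larger child 18 at index 1, swap → [18, 1, 14, 9, 4, 13, 12]
  1 vs larger child 9 at index 3, swap → [18, 9, 14, 1, 4, 13, 12]
extract-max #3 returns 18:
  remove root 18; move last element 12 to root → [12, 9, 14, 1, 4, 13]
  12 vs larger child 14 at index 2, swap → [14, 9, 12, 1, 4, 13]
  12 vs only child 13 at index 5, swap → [14, 9, 13, 1, 4, 12]
extract-max #4 returns 14:
  remove root 14; move last element 12 to root → [12, 9, 13, 1, 4]
  12 vs larger child 13 at index 2, swap → [13, 9, 12, 1, 4]
extract-max #5 returns 13:
  remove root 13; move last element 4 to root → [4, 9, 12, 1]
  4 vs larger child 12 at index 2, swap → [12, 9, 4, 1]
extract-max #6 returns 12:
  remove root 12; move last element 1 to root → [1, 9, 4]
  1 vs larger child 9 at index 1, swap → [9, 1, 4]

[9, 1, 4]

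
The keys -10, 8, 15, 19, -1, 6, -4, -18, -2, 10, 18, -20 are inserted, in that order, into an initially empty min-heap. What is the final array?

[-20, -10, -18, -2, 8, -4, 6, 19, -1, 10, 18, 15]

Insert -10:
  append -10 at index 0 → [-10] (no swap needed)
Insert 8:
  append 8 at index 1 → [-10, 8] (no swap needed)
Insert 15:
  append 15 at index 2 → [-10, 8, 15] (no swap needed)
Insert 19:
  append 19 at index 3 → [-10, 8, 15, 19] (no swap needed)
Insert -1:
  append -1 at index 4 → [-10, 8, 15, 19, -1]
  -1 < parent 8 at index 1, swap → [-10, -1, 15, 19, 8]
Insert 6:
  append 6 at index 5 → [-10, -1, 15, 19, 8, 6]
  6 < parent 15 at index 2, swap → [-10, -1, 6, 19, 8, 15]
Insert -4:
  append -4 at index 6 → [-10, -1, 6, 19, 8, 15, -4]
  -4 < parent 6 at index 2, swap → [-10, -1, -4, 19, 8, 15, 6]
Insert -18:
  append -18 at index 7 → [-10, -1, -4, 19, 8, 15, 6, -18]
  -18 < parent 19 at index 3, swap → [-10, -1, -4, -18, 8, 15, 6, 19]
  -18 < parent -1 at index 1, swap → [-10, -18, -4, -1, 8, 15, 6, 19]
  -18 < parent -10 at index 0, swap → [-18, -10, -4, -1, 8, 15, 6, 19]
Insert -2:
  append -2 at index 8 → [-18, -10, -4, -1, 8, 15, 6, 19, -2]
  -2 < parent -1 at index 3, swap → [-18, -10, -4, -2, 8, 15, 6, 19, -1]
Insert 10:
  append 10 at index 9 → [-18, -10, -4, -2, 8, 15, 6, 19, -1, 10] (no swap needed)
Insert 18:
  append 18 at index 10 → [-18, -10, -4, -2, 8, 15, 6, 19, -1, 10, 18] (no swap needed)
Insert -20:
  append -20 at index 11 → [-18, -10, -4, -2, 8, 15, 6, 19, -1, 10, 18, -20]
  -20 < parent 15 at index 5, swap → [-18, -10, -4, -2, 8, -20, 6, 19, -1, 10, 18, 15]
  -20 < parent -4 at index 2, swap → [-18, -10, -20, -2, 8, -4, 6, 19, -1, 10, 18, 15]
  -20 < parent -18 at index 0, swap → [-20, -10, -18, -2, 8, -4, 6, 19, -1, 10, 18, 15]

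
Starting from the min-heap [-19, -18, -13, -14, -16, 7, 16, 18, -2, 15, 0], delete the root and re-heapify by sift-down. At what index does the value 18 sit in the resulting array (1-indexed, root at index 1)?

8

remove root -19; move last element 0 to root → [0, -18, -13, -14, -16, 7, 16, 18, -2, 15]
0 vs smaller child -18 at index 2, swap → [-18, 0, -13, -14, -16, 7, 16, 18, -2, 15]
0 vs smaller child -16 at index 5, swap → [-18, -16, -13, -14, 0, 7, 16, 18, -2, 15]
resulting array: [-18, -16, -13, -14, 0, 7, 16, 18, -2, 15]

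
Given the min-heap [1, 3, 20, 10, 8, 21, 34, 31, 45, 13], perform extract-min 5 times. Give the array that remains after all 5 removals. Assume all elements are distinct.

extract-min #1 returns 1:
  remove root 1; move last element 13 to root → [13, 3, 20, 10, 8, 21, 34, 31, 45]
  13 vs smaller child 3 at index 1, swap → [3, 13, 20, 10, 8, 21, 34, 31, 45]
  13 vs smaller child 8 at index 4, swap → [3, 8, 20, 10, 13, 21, 34, 31, 45]
extract-min #2 returns 3:
  remove root 3; move last element 45 to root → [45, 8, 20, 10, 13, 21, 34, 31]
  45 vs smaller child 8 at index 1, swap → [8, 45, 20, 10, 13, 21, 34, 31]
  45 vs smaller child 10 at index 3, swap → [8, 10, 20, 45, 13, 21, 34, 31]
  45 vs only child 31 at index 7, swap → [8, 10, 20, 31, 13, 21, 34, 45]
extract-min #3 returns 8:
  remove root 8; move last element 45 to root → [45, 10, 20, 31, 13, 21, 34]
  45 vs smaller child 10 at index 1, swap → [10, 45, 20, 31, 13, 21, 34]
  45 vs smaller child 13 at index 4, swap → [10, 13, 20, 31, 45, 21, 34]
extract-min #4 returns 10:
  remove root 10; move last element 34 to root → [34, 13, 20, 31, 45, 21]
  34 vs smaller child 13 at index 1, swap → [13, 34, 20, 31, 45, 21]
  34 vs smaller child 31 at index 3, swap → [13, 31, 20, 34, 45, 21]
extract-min #5 returns 13:
  remove root 13; move last element 21 to root → [21, 31, 20, 34, 45]
  21 vs smaller child 20 at index 2, swap → [20, 31, 21, 34, 45]

[20, 31, 21, 34, 45]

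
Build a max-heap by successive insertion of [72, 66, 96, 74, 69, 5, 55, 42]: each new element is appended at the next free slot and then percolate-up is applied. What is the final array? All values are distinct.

Insert 72:
  append 72 at index 0 → [72] (no swap needed)
Insert 66:
  append 66 at index 1 → [72, 66] (no swap needed)
Insert 96:
  append 96 at index 2 → [72, 66, 96]
  96 > parent 72 at index 0, swap → [96, 66, 72]
Insert 74:
  append 74 at index 3 → [96, 66, 72, 74]
  74 > parent 66 at index 1, swap → [96, 74, 72, 66]
Insert 69:
  append 69 at index 4 → [96, 74, 72, 66, 69] (no swap needed)
Insert 5:
  append 5 at index 5 → [96, 74, 72, 66, 69, 5] (no swap needed)
Insert 55:
  append 55 at index 6 → [96, 74, 72, 66, 69, 5, 55] (no swap needed)
Insert 42:
  append 42 at index 7 → [96, 74, 72, 66, 69, 5, 55, 42] (no swap needed)

[96, 74, 72, 66, 69, 5, 55, 42]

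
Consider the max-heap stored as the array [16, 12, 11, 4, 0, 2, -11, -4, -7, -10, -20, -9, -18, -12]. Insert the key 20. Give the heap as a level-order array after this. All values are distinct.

[20, 12, 16, 4, 0, 2, 11, -4, -7, -10, -20, -9, -18, -12, -11]

append 20 at index 14 → [16, 12, 11, 4, 0, 2, -11, -4, -7, -10, -20, -9, -18, -12, 20]
20 > parent -11 at index 6, swap → [16, 12, 11, 4, 0, 2, 20, -4, -7, -10, -20, -9, -18, -12, -11]
20 > parent 11 at index 2, swap → [16, 12, 20, 4, 0, 2, 11, -4, -7, -10, -20, -9, -18, -12, -11]
20 > parent 16 at index 0, swap → [20, 12, 16, 4, 0, 2, 11, -4, -7, -10, -20, -9, -18, -12, -11]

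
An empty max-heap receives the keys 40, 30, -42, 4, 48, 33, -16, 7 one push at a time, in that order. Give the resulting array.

[48, 40, 33, 7, 30, -42, -16, 4]

Insert 40:
  append 40 at index 0 → [40] (no swap needed)
Insert 30:
  append 30 at index 1 → [40, 30] (no swap needed)
Insert -42:
  append -42 at index 2 → [40, 30, -42] (no swap needed)
Insert 4:
  append 4 at index 3 → [40, 30, -42, 4] (no swap needed)
Insert 48:
  append 48 at index 4 → [40, 30, -42, 4, 48]
  48 > parent 30 at index 1, swap → [40, 48, -42, 4, 30]
  48 > parent 40 at index 0, swap → [48, 40, -42, 4, 30]
Insert 33:
  append 33 at index 5 → [48, 40, -42, 4, 30, 33]
  33 > parent -42 at index 2, swap → [48, 40, 33, 4, 30, -42]
Insert -16:
  append -16 at index 6 → [48, 40, 33, 4, 30, -42, -16] (no swap needed)
Insert 7:
  append 7 at index 7 → [48, 40, 33, 4, 30, -42, -16, 7]
  7 > parent 4 at index 3, swap → [48, 40, 33, 7, 30, -42, -16, 4]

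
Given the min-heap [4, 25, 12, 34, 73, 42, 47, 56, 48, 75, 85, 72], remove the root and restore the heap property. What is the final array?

remove root 4; move last element 72 to root → [72, 25, 12, 34, 73, 42, 47, 56, 48, 75, 85]
72 vs smaller child 12 at index 2, swap → [12, 25, 72, 34, 73, 42, 47, 56, 48, 75, 85]
72 vs smaller child 42 at index 5, swap → [12, 25, 42, 34, 73, 72, 47, 56, 48, 75, 85]

[12, 25, 42, 34, 73, 72, 47, 56, 48, 75, 85]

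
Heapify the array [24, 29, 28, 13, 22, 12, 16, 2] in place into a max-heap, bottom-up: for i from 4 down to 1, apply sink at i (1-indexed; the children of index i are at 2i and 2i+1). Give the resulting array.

[29, 24, 28, 13, 22, 12, 16, 2]

sift down from index 4: already satisfies heap property
sift down from index 3: already satisfies heap property
sift down from index 2: already satisfies heap property
sift down from index 1:
  24 vs larger child 29 at index 2, swap → [29, 24, 28, 13, 22, 12, 16, 2]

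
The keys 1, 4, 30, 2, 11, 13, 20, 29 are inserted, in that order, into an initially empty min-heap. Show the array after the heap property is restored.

[1, 2, 13, 4, 11, 30, 20, 29]

Insert 1:
  append 1 at index 0 → [1] (no swap needed)
Insert 4:
  append 4 at index 1 → [1, 4] (no swap needed)
Insert 30:
  append 30 at index 2 → [1, 4, 30] (no swap needed)
Insert 2:
  append 2 at index 3 → [1, 4, 30, 2]
  2 < parent 4 at index 1, swap → [1, 2, 30, 4]
Insert 11:
  append 11 at index 4 → [1, 2, 30, 4, 11] (no swap needed)
Insert 13:
  append 13 at index 5 → [1, 2, 30, 4, 11, 13]
  13 < parent 30 at index 2, swap → [1, 2, 13, 4, 11, 30]
Insert 20:
  append 20 at index 6 → [1, 2, 13, 4, 11, 30, 20] (no swap needed)
Insert 29:
  append 29 at index 7 → [1, 2, 13, 4, 11, 30, 20, 29] (no swap needed)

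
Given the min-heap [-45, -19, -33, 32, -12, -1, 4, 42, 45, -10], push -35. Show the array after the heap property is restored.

append -35 at index 10 → [-45, -19, -33, 32, -12, -1, 4, 42, 45, -10, -35]
-35 < parent -12 at index 4, swap → [-45, -19, -33, 32, -35, -1, 4, 42, 45, -10, -12]
-35 < parent -19 at index 1, swap → [-45, -35, -33, 32, -19, -1, 4, 42, 45, -10, -12]

[-45, -35, -33, 32, -19, -1, 4, 42, 45, -10, -12]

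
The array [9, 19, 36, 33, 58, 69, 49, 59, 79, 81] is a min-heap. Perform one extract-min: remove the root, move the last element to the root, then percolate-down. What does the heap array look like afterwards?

remove root 9; move last element 81 to root → [81, 19, 36, 33, 58, 69, 49, 59, 79]
81 vs smaller child 19 at index 1, swap → [19, 81, 36, 33, 58, 69, 49, 59, 79]
81 vs smaller child 33 at index 3, swap → [19, 33, 36, 81, 58, 69, 49, 59, 79]
81 vs smaller child 59 at index 7, swap → [19, 33, 36, 59, 58, 69, 49, 81, 79]

[19, 33, 36, 59, 58, 69, 49, 81, 79]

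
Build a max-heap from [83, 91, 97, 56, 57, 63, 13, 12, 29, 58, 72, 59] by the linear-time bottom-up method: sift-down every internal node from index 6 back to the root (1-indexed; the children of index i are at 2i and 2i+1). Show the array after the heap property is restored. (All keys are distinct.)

[97, 91, 83, 56, 72, 63, 13, 12, 29, 58, 57, 59]

sift down from index 6: already satisfies heap property
sift down from index 5:
  57 vs larger child 72 at index 11, swap → [83, 91, 97, 56, 72, 63, 13, 12, 29, 58, 57, 59]
sift down from index 4: already satisfies heap property
sift down from index 3: already satisfies heap property
sift down from index 2: already satisfies heap property
sift down from index 1:
  83 vs larger child 97 at index 3, swap → [97, 91, 83, 56, 72, 63, 13, 12, 29, 58, 57, 59]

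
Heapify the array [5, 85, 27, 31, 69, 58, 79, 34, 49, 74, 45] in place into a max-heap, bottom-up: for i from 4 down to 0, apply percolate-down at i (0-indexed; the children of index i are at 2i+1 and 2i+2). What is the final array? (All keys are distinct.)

[85, 74, 79, 49, 69, 58, 27, 34, 31, 5, 45]

sift down from index 4:
  69 vs larger child 74 at index 9, swap → [5, 85, 27, 31, 74, 58, 79, 34, 49, 69, 45]
sift down from index 3:
  31 vs larger child 49 at index 8, swap → [5, 85, 27, 49, 74, 58, 79, 34, 31, 69, 45]
sift down from index 2:
  27 vs larger child 79 at index 6, swap → [5, 85, 79, 49, 74, 58, 27, 34, 31, 69, 45]
sift down from index 1: already satisfies heap property
sift down from index 0:
  5 vs larger child 85 at index 1, swap → [85, 5, 79, 49, 74, 58, 27, 34, 31, 69, 45]
  5 vs larger child 74 at index 4, swap → [85, 74, 79, 49, 5, 58, 27, 34, 31, 69, 45]
  5 vs larger child 69 at index 9, swap → [85, 74, 79, 49, 69, 58, 27, 34, 31, 5, 45]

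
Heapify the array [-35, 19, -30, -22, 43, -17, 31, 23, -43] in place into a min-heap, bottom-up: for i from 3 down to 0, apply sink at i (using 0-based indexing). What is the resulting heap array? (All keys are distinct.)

[-43, -35, -30, -22, 43, -17, 31, 23, 19]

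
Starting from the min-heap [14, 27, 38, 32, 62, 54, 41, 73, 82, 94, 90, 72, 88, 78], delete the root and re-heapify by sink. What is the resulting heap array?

[27, 32, 38, 73, 62, 54, 41, 78, 82, 94, 90, 72, 88]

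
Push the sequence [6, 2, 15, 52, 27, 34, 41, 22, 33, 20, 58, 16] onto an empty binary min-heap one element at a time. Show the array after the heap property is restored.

[2, 6, 15, 22, 20, 16, 41, 52, 33, 27, 58, 34]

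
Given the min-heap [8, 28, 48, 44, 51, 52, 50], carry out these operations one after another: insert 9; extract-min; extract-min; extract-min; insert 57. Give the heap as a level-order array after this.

[44, 50, 48, 52, 51, 57]

insert 9:
  append 9 at index 7 → [8, 28, 48, 44, 51, 52, 50, 9]
  9 < parent 44 at index 3, swap → [8, 28, 48, 9, 51, 52, 50, 44]
  9 < parent 28 at index 1, swap → [8, 9, 48, 28, 51, 52, 50, 44]
extract-min → returns 8:
  remove root 8; move last element 44 to root → [44, 9, 48, 28, 51, 52, 50]
  44 vs smaller child 9 at index 1, swap → [9, 44, 48, 28, 51, 52, 50]
  44 vs smaller child 28 at index 3, swap → [9, 28, 48, 44, 51, 52, 50]
extract-min → returns 9:
  remove root 9; move last element 50 to root → [50, 28, 48, 44, 51, 52]
  50 vs smaller child 28 at index 1, swap → [28, 50, 48, 44, 51, 52]
  50 vs smaller child 44 at index 3, swap → [28, 44, 48, 50, 51, 52]
extract-min → returns 28:
  remove root 28; move last element 52 to root → [52, 44, 48, 50, 51]
  52 vs smaller child 44 at index 1, swap → [44, 52, 48, 50, 51]
  52 vs smaller child 50 at index 3, swap → [44, 50, 48, 52, 51]
insert 57:
  append 57 at index 5 → [44, 50, 48, 52, 51, 57] (no swap needed)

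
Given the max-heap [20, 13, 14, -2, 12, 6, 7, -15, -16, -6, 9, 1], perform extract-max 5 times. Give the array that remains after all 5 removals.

extract-max #1 returns 20:
  remove root 20; move last element 1 to root → [1, 13, 14, -2, 12, 6, 7, -15, -16, -6, 9]
  1 vs larger child 14 at index 2, swap → [14, 13, 1, -2, 12, 6, 7, -15, -16, -6, 9]
  1 vs larger child 7 at index 6, swap → [14, 13, 7, -2, 12, 6, 1, -15, -16, -6, 9]
extract-max #2 returns 14:
  remove root 14; move last element 9 to root → [9, 13, 7, -2, 12, 6, 1, -15, -16, -6]
  9 vs larger child 13 at index 1, swap → [13, 9, 7, -2, 12, 6, 1, -15, -16, -6]
  9 vs larger child 12 at index 4, swap → [13, 12, 7, -2, 9, 6, 1, -15, -16, -6]
extract-max #3 returns 13:
  remove root 13; move last element -6 to root → [-6, 12, 7, -2, 9, 6, 1, -15, -16]
  -6 vs larger child 12 at index 1, swap → [12, -6, 7, -2, 9, 6, 1, -15, -16]
  -6 vs larger child 9 at index 4, swap → [12, 9, 7, -2, -6, 6, 1, -15, -16]
extract-max #4 returns 12:
  remove root 12; move last element -16 to root → [-16, 9, 7, -2, -6, 6, 1, -15]
  -16 vs larger child 9 at index 1, swap → [9, -16, 7, -2, -6, 6, 1, -15]
  -16 vs larger child -2 at index 3, swap → [9, -2, 7, -16, -6, 6, 1, -15]
  -16 vs only child -15 at index 7, swap → [9, -2, 7, -15, -6, 6, 1, -16]
extract-max #5 returns 9:
  remove root 9; move last element -16 to root → [-16, -2, 7, -15, -6, 6, 1]
  -16 vs larger child 7 at index 2, swap → [7, -2, -16, -15, -6, 6, 1]
  -16 vs larger child 6 at index 5, swap → [7, -2, 6, -15, -6, -16, 1]

[7, -2, 6, -15, -6, -16, 1]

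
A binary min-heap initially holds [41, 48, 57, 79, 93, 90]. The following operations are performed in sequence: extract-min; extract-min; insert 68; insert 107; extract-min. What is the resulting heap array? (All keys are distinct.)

[68, 79, 93, 90, 107]

extract-min → returns 41:
  remove root 41; move last element 90 to root → [90, 48, 57, 79, 93]
  90 vs smaller child 48 at index 1, swap → [48, 90, 57, 79, 93]
  90 vs smaller child 79 at index 3, swap → [48, 79, 57, 90, 93]
extract-min → returns 48:
  remove root 48; move last element 93 to root → [93, 79, 57, 90]
  93 vs smaller child 57 at index 2, swap → [57, 79, 93, 90]
insert 68:
  append 68 at index 4 → [57, 79, 93, 90, 68]
  68 < parent 79 at index 1, swap → [57, 68, 93, 90, 79]
insert 107:
  append 107 at index 5 → [57, 68, 93, 90, 79, 107] (no swap needed)
extract-min → returns 57:
  remove root 57; move last element 107 to root → [107, 68, 93, 90, 79]
  107 vs smaller child 68 at index 1, swap → [68, 107, 93, 90, 79]
  107 vs smaller child 79 at index 4, swap → [68, 79, 93, 90, 107]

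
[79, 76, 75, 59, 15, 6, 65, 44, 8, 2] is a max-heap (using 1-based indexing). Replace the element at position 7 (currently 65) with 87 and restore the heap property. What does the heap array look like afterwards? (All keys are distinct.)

set index 7 from 65 to 87 → [79, 76, 75, 59, 15, 6, 87, 44, 8, 2]
87 > parent 75 at index 3, swap → [79, 76, 87, 59, 15, 6, 75, 44, 8, 2]
87 > parent 79 at index 1, swap → [87, 76, 79, 59, 15, 6, 75, 44, 8, 2]

[87, 76, 79, 59, 15, 6, 75, 44, 8, 2]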